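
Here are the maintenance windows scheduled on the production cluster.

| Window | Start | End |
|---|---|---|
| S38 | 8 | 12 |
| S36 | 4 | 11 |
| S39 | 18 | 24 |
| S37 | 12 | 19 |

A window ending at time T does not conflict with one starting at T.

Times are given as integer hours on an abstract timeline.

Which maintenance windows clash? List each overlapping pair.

Sorted by start: S36, S38, S37, S39.
S38 starts before S36 ends → S36 and S38 overlap.
S37 starts after S36 ends; S36 is clear from here.
S37 starts exactly when S38 ends (back-to-back, no overlap); S38 is clear from here.
S39 starts before S37 ends → S37 and S39 overlap.

S36 & S38, S37 & S39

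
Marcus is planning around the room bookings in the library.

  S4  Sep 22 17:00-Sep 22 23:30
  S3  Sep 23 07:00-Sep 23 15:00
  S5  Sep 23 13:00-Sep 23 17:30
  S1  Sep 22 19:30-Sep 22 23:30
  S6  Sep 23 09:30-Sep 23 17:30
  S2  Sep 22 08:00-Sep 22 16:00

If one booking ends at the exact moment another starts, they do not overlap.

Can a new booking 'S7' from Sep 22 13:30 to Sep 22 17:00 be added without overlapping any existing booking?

S2: starts Sep 22 08:00 before S7 ends Sep 22 17:00, and ends Sep 22 16:00 after S7 starts Sep 22 13:30 → overlap.
S4: starts Sep 22 17:00 at or after S7 ends Sep 22 17:00 → clear.
S1: starts Sep 22 19:30 at or after S7 ends Sep 22 17:00 → clear.
S3: starts Sep 23 07:00 at or after S7 ends Sep 22 17:00 → clear.
S6: starts Sep 23 09:30 at or after S7 ends Sep 22 17:00 → clear.
S5: starts Sep 23 13:00 at or after S7 ends Sep 22 17:00 → clear.
S7 overlaps S2.

No — it overlaps S2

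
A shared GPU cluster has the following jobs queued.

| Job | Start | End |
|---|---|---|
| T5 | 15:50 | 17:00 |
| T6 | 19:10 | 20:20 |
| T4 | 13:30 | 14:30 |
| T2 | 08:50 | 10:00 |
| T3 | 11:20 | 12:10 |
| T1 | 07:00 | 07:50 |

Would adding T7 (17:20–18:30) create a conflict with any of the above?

T1: ends 07:50 at or before T7 starts 17:20 → clear.
T2: ends 10:00 at or before T7 starts 17:20 → clear.
T3: ends 12:10 at or before T7 starts 17:20 → clear.
T4: ends 14:30 at or before T7 starts 17:20 → clear.
T5: ends 17:00 at or before T7 starts 17:20 → clear.
T6: starts 19:10 at or after T7 ends 18:30 → clear.

No — it doesn't clash with anything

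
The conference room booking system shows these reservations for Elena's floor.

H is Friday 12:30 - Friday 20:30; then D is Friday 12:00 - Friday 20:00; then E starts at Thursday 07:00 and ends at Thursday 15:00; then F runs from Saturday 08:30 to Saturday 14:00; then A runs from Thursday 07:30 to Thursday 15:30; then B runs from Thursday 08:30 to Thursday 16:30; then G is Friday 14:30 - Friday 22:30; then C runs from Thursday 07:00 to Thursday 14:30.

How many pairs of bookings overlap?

9

Sorted by start: C, E, A, B, D, H, G, F.
E starts before C ends → C and E overlap.
A starts before C ends → C and A overlap.
B starts before C ends → C and B overlap.
D starts after C ends, so nothing later overlaps C either.
A starts before E ends → E and A overlap.
B starts before E ends → E and B overlap.
D starts after E ends, so nothing later overlaps E either.
B starts before A ends → A and B overlap.
D starts after A ends, so nothing later overlaps A either.
D starts after B ends, so nothing later overlaps B either.
H starts before D ends → D and H overlap.
G starts before D ends → D and G overlap.
F starts after D ends.
G starts before H ends → H and G overlap.
F starts after H ends.
F starts after G ends.
Overlapping pairs: A & B, A & C, A & E, B & C, B & E, C & E, D & G, D & H, G & H — 9 in total.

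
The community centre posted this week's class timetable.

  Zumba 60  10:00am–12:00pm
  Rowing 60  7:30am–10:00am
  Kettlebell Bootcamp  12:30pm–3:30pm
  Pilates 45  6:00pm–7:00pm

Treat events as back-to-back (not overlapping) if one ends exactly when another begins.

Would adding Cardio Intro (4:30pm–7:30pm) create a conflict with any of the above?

Rowing 60: ends 10:00am at or before Cardio Intro starts 4:30pm → clear.
Zumba 60: ends 12:00pm at or before Cardio Intro starts 4:30pm → clear.
Kettlebell Bootcamp: ends 3:30pm at or before Cardio Intro starts 4:30pm → clear.
Pilates 45: starts 6:00pm before Cardio Intro ends 7:30pm, and ends 7:00pm after Cardio Intro starts 4:30pm → overlap.
Cardio Intro overlaps Pilates 45.

Yes — it overlaps Pilates 45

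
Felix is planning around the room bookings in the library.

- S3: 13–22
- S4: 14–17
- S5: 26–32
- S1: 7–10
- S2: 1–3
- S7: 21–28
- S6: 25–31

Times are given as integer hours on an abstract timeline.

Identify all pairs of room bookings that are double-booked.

S3 & S4, S3 & S7, S5 & S6, S5 & S7, S6 & S7

Two intervals overlap when each starts before the other ends.
Sorted by start: S2, S1, S3, S4, S7, S6, S5.
S1 starts after S2 ends — done with S2.
S3 starts after S1 ends — done with S1.
S4 starts before S3 ends → S3 and S4 overlap.
S7 starts before S3 ends → S3 and S7 overlap.
S6 starts after S3 ends — done with S3.
S7 starts after S4 ends — done with S4.
S6 starts before S7 ends → S7 and S6 overlap.
S5 starts before S7 ends → S7 and S5 overlap.
S5 starts before S6 ends → S6 and S5 overlap.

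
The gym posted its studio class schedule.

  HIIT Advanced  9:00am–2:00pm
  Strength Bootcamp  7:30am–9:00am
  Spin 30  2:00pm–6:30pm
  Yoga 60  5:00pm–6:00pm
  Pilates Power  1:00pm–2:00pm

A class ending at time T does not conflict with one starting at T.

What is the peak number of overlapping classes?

Walk through starts and ends in time order (an end at T is processed before a start at T):
7:30am start Strength Bootcamp → 1
9:00am end Strength Bootcamp → 0
9:00am start HIIT Advanced → 1
1:00pm start Pilates Power → 2
2:00pm end HIIT Advanced → 1
2:00pm end Pilates Power → 0
2:00pm start Spin 30 → 1
5:00pm start Yoga 60 → 2
6:00pm end Yoga 60 → 1
6:30pm end Spin 30 → 0
Peak is 2, at 1:00pm (HIIT Advanced, Pilates Power).

2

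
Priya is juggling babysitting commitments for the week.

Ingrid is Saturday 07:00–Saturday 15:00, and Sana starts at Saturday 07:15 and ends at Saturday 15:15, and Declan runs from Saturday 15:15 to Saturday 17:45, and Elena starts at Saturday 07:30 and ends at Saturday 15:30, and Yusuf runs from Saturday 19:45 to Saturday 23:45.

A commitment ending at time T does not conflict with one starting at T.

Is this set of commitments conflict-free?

No

Sorted by start: Ingrid, Sana, Elena, Declan, Yusuf.
Sana starts before Ingrid ends → Ingrid and Sana overlap.
That's a conflict, so the schedule is not conflict-free.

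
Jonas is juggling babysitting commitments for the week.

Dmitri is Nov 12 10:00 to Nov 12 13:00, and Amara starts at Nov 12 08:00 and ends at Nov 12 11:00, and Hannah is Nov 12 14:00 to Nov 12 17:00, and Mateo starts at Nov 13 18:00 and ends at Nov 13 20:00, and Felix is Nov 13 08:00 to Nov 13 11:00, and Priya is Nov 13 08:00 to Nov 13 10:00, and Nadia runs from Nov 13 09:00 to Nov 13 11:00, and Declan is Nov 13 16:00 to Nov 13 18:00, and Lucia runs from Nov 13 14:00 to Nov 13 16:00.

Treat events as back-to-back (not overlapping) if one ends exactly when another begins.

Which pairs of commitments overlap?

Two intervals overlap when each starts before the other ends.
Sorted by start: Amara, Dmitri, Hannah, Felix, Priya, Nadia, Lucia, Declan, Mateo.
Dmitri starts before Amara ends → Amara and Dmitri overlap.
Hannah starts after Amara ends, so nothing later overlaps Amara either.
Hannah starts after Dmitri ends, so nothing later overlaps Dmitri either.
Felix starts after Hannah ends, so nothing later overlaps Hannah either.
Priya starts before Felix ends → Felix and Priya overlap.
Nadia starts before Felix ends → Felix and Nadia overlap.
Lucia starts after Felix ends, so nothing later overlaps Felix either.
Nadia starts before Priya ends → Priya and Nadia overlap.
Lucia starts after Priya ends, so nothing later overlaps Priya either.
Lucia starts after Nadia ends, so nothing later overlaps Nadia either.
Declan starts exactly when Lucia ends (back-to-back, no overlap), so nothing later overlaps Lucia either.
Mateo starts exactly when Declan ends (back-to-back, no overlap).

Amara & Dmitri, Felix & Nadia, Felix & Priya, Nadia & Priya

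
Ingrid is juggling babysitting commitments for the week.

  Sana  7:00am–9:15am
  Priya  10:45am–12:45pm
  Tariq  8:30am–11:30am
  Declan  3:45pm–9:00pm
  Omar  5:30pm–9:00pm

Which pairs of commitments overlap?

Declan & Omar, Priya & Tariq, Sana & Tariq

Two intervals overlap when each starts before the other ends.
Sorted by start: Sana, Tariq, Priya, Declan, Omar.
Tariq starts before Sana ends → Sana and Tariq overlap.
Priya starts after Sana ends; Sana is clear from here.
Priya starts before Tariq ends → Tariq and Priya overlap.
Declan starts after Tariq ends; Tariq is clear from here.
Declan starts after Priya ends; Priya is clear from here.
Omar starts before Declan ends → Declan and Omar overlap.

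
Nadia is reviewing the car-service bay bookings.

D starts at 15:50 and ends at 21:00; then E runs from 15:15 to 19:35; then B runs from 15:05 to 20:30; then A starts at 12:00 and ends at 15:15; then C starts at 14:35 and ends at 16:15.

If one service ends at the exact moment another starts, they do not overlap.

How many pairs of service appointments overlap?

Check each pair: they overlap iff neither finishes before the other starts.
Sorted by start: A, C, B, E, D.
C starts before A ends → A and C overlap.
B starts before A ends → A and B overlap.
E starts exactly when A ends (back-to-back, no overlap); A is clear from here.
B starts before C ends → C and B overlap.
E starts before C ends → C and E overlap.
D starts before C ends → C and D overlap.
E starts before B ends → B and E overlap.
D starts before B ends → B and D overlap.
D starts before E ends → E and D overlap.
Overlapping pairs: A & B, A & C, B & C, B & D, B & E, C & D, C & E, D & E — 8 in total.

8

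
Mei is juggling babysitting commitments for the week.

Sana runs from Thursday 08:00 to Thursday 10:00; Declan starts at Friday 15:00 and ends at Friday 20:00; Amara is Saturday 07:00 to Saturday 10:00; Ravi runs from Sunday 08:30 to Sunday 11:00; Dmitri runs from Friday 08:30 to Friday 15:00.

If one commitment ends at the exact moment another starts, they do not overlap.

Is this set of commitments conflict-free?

Yes

Two intervals overlap when each starts before the other ends.
Sorted by start: Sana, Dmitri, Declan, Amara, Ravi.
Dmitri starts after Sana ends — done with Sana.
Declan starts exactly when Dmitri ends (back-to-back, no overlap) — done with Dmitri.
Amara starts after Declan ends — done with Declan.
Ravi starts after Amara ends.
Every pair is clear; the schedule has no overlaps.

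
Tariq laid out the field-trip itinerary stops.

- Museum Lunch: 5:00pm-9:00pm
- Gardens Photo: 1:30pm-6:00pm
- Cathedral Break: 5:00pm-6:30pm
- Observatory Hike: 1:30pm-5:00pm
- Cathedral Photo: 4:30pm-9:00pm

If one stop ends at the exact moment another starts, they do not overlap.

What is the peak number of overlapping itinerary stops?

Sweep the timeline, counting +1 at each start and −1 at each end (ends before starts at a tie):
1:30pm start Gardens Photo → 1
1:30pm start Observatory Hike → 2
4:30pm start Cathedral Photo → 3
5:00pm end Observatory Hike → 2
5:00pm start Cathedral Break → 3
5:00pm start Museum Lunch → 4
6:00pm end Gardens Photo → 3
6:30pm end Cathedral Break → 2
9:00pm end Cathedral Photo → 1
9:00pm end Museum Lunch → 0
Peak is 4, at 5:00pm (Cathedral Break, Cathedral Photo, Gardens Photo, Museum Lunch).

4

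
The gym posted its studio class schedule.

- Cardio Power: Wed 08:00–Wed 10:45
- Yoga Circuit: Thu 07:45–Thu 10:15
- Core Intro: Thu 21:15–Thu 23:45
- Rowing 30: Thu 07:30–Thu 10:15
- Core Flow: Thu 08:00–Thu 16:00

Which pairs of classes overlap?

Check each pair: they overlap iff neither finishes before the other starts.
Sorted by start: Cardio Power, Rowing 30, Yoga Circuit, Core Flow, Core Intro.
Rowing 30 starts after Cardio Power ends, so Cardio Power has no further overlaps.
Yoga Circuit starts before Rowing 30 ends → Rowing 30 and Yoga Circuit overlap.
Core Flow starts before Rowing 30 ends → Rowing 30 and Core Flow overlap.
Core Intro starts after Rowing 30 ends.
Core Flow starts before Yoga Circuit ends → Yoga Circuit and Core Flow overlap.
Core Intro starts after Yoga Circuit ends.
Core Intro starts after Core Flow ends.

Core Flow & Rowing 30, Core Flow & Yoga Circuit, Rowing 30 & Yoga Circuit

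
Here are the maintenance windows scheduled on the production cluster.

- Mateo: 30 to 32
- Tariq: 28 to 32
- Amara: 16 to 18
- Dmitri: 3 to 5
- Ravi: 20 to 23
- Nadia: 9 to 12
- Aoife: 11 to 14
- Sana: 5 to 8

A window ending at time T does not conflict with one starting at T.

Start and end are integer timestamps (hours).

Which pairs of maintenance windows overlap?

Sorted by start: Dmitri, Sana, Nadia, Aoife, Amara, Ravi, Tariq, Mateo.
Sana starts exactly when Dmitri ends (back-to-back, no overlap), so Dmitri has no further overlaps.
Nadia starts after Sana ends, so Sana has no further overlaps.
Aoife starts before Nadia ends → Nadia and Aoife overlap.
Amara starts after Nadia ends, so Nadia has no further overlaps.
Amara starts after Aoife ends, so Aoife has no further overlaps.
Ravi starts after Amara ends, so Amara has no further overlaps.
Tariq starts after Ravi ends, so Ravi has no further overlaps.
Mateo starts before Tariq ends → Tariq and Mateo overlap.

Aoife & Nadia, Mateo & Tariq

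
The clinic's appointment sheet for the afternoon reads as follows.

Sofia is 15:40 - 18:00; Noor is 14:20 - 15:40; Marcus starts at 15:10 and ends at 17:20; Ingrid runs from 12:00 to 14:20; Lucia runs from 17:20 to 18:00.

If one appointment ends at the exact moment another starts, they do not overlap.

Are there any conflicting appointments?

Check each pair: they overlap iff neither finishes before the other starts.
Sorted by start: Ingrid, Noor, Marcus, Sofia, Lucia.
Noor starts exactly when Ingrid ends (back-to-back, no overlap), so Ingrid has no further overlaps.
Marcus starts before Noor ends → Noor and Marcus overlap.
That's a conflict, so the schedule is not conflict-free.

Yes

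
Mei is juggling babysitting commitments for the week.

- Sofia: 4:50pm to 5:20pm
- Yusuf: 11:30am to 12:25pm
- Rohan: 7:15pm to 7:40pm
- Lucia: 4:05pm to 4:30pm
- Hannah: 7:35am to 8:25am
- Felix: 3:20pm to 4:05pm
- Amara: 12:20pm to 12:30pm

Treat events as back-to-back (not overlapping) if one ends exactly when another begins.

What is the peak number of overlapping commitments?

Sweep the timeline, counting +1 at each start and −1 at each end (ends before starts at a tie):
7:35am start Hannah → 1
8:25am end Hannah → 0
11:30am start Yusuf → 1
12:20pm start Amara → 2
12:25pm end Yusuf → 1
12:30pm end Amara → 0
3:20pm start Felix → 1
4:05pm end Felix → 0
4:05pm start Lucia → 1
4:30pm end Lucia → 0
4:50pm start Sofia → 1
5:20pm end Sofia → 0
7:15pm start Rohan → 1
7:40pm end Rohan → 0
Peak is 2, at 12:20pm (Amara, Yusuf).

2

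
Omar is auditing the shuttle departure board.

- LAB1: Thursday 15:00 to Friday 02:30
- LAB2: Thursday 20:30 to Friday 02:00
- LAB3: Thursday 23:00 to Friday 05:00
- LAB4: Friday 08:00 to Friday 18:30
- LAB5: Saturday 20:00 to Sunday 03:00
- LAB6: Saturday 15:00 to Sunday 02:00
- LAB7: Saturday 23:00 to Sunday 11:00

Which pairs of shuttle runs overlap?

LAB1 & LAB2, LAB1 & LAB3, LAB2 & LAB3, LAB5 & LAB6, LAB5 & LAB7, LAB6 & LAB7

Sorted by start: LAB1, LAB2, LAB3, LAB4, LAB6, LAB5, LAB7.
LAB2 starts before LAB1 ends → LAB1 and LAB2 overlap.
LAB3 starts before LAB1 ends → LAB1 and LAB3 overlap.
LAB4 starts after LAB1 ends, so nothing later overlaps LAB1 either.
LAB3 starts before LAB2 ends → LAB2 and LAB3 overlap.
LAB4 starts after LAB2 ends, so nothing later overlaps LAB2 either.
LAB4 starts after LAB3 ends, so nothing later overlaps LAB3 either.
LAB6 starts after LAB4 ends, so nothing later overlaps LAB4 either.
LAB5 starts before LAB6 ends → LAB6 and LAB5 overlap.
LAB7 starts before LAB6 ends → LAB6 and LAB7 overlap.
LAB7 starts before LAB5 ends → LAB5 and LAB7 overlap.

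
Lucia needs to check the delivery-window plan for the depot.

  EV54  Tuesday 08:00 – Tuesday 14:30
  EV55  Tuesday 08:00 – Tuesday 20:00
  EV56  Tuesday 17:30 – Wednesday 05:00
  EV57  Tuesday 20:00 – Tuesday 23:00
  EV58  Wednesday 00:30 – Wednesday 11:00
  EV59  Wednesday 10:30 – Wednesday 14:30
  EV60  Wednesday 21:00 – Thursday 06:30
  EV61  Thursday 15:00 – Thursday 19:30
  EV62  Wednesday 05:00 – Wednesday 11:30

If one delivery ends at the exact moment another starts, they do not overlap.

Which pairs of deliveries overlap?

Sorted by start: EV54, EV55, EV56, EV57, EV58, EV62, EV59, EV60, EV61.
EV55 starts before EV54 ends → EV54 and EV55 overlap.
EV56 starts after EV54 ends, so nothing later overlaps EV54 either.
EV56 starts before EV55 ends → EV55 and EV56 overlap.
EV57 starts exactly when EV55 ends (back-to-back, no overlap), so nothing later overlaps EV55 either.
EV57 starts before EV56 ends → EV56 and EV57 overlap.
EV58 starts before EV56 ends → EV56 and EV58 overlap.
EV62 starts exactly when EV56 ends (back-to-back, no overlap), so nothing later overlaps EV56 either.
EV58 starts after EV57 ends, so nothing later overlaps EV57 either.
EV62 starts before EV58 ends → EV58 and EV62 overlap.
EV59 starts before EV58 ends → EV58 and EV59 overlap.
EV60 starts after EV58 ends, so nothing later overlaps EV58 either.
EV59 starts before EV62 ends → EV62 and EV59 overlap.
EV60 starts after EV62 ends, so nothing later overlaps EV62 either.
EV60 starts after EV59 ends, so nothing later overlaps EV59 either.
EV61 starts after EV60 ends.

EV54 & EV55, EV55 & EV56, EV56 & EV57, EV56 & EV58, EV58 & EV59, EV58 & EV62, EV59 & EV62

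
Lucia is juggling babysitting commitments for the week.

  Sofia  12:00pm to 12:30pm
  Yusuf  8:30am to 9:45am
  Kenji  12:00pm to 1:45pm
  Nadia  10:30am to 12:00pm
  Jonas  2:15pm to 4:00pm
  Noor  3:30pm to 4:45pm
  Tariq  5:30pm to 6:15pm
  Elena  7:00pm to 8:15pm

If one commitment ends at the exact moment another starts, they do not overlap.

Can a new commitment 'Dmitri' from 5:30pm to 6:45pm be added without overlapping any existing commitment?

No — it overlaps Tariq

Yusuf: ends 9:45am at or before Dmitri starts 5:30pm → clear.
Nadia: ends 12:00pm at or before Dmitri starts 5:30pm → clear.
Sofia: ends 12:30pm at or before Dmitri starts 5:30pm → clear.
Kenji: ends 1:45pm at or before Dmitri starts 5:30pm → clear.
Jonas: ends 4:00pm at or before Dmitri starts 5:30pm → clear.
Noor: ends 4:45pm at or before Dmitri starts 5:30pm → clear.
Tariq: starts 5:30pm before Dmitri ends 6:45pm, and ends 6:15pm after Dmitri starts 5:30pm → overlap.
Elena: starts 7:00pm at or after Dmitri ends 6:45pm → clear.
Dmitri overlaps Tariq.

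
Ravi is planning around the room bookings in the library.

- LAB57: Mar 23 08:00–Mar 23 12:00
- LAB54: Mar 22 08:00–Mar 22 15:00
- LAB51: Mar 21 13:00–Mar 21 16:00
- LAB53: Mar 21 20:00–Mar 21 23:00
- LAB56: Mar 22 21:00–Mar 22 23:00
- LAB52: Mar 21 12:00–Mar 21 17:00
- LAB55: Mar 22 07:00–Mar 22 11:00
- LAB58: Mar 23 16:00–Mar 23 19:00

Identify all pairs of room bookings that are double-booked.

LAB51 & LAB52, LAB54 & LAB55

Sorted by start: LAB52, LAB51, LAB53, LAB55, LAB54, LAB56, LAB57, LAB58.
LAB51 starts before LAB52 ends → LAB52 and LAB51 overlap.
LAB53 starts after LAB52 ends, so nothing later overlaps LAB52 either.
LAB53 starts after LAB51 ends, so nothing later overlaps LAB51 either.
LAB55 starts after LAB53 ends, so nothing later overlaps LAB53 either.
LAB54 starts before LAB55 ends → LAB55 and LAB54 overlap.
LAB56 starts after LAB55 ends, so nothing later overlaps LAB55 either.
LAB56 starts after LAB54 ends, so nothing later overlaps LAB54 either.
LAB57 starts after LAB56 ends, so nothing later overlaps LAB56 either.
LAB58 starts after LAB57 ends.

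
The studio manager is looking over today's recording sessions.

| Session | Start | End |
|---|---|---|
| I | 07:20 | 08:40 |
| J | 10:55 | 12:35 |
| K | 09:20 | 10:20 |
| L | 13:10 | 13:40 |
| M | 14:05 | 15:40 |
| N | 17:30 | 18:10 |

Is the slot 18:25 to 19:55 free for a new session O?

Yes — the slot is free

I: ends 08:40 at or before O starts 18:25 → clear.
K: ends 10:20 at or before O starts 18:25 → clear.
J: ends 12:35 at or before O starts 18:25 → clear.
L: ends 13:40 at or before O starts 18:25 → clear.
M: ends 15:40 at or before O starts 18:25 → clear.
N: ends 18:10 at or before O starts 18:25 → clear.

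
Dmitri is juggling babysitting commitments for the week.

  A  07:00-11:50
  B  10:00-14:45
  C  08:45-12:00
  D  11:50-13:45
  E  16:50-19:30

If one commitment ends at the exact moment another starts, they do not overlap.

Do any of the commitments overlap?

Sorted by start: A, C, B, D, E.
C starts before A ends → A and C overlap.
That's a conflict, so the schedule is not conflict-free.

Yes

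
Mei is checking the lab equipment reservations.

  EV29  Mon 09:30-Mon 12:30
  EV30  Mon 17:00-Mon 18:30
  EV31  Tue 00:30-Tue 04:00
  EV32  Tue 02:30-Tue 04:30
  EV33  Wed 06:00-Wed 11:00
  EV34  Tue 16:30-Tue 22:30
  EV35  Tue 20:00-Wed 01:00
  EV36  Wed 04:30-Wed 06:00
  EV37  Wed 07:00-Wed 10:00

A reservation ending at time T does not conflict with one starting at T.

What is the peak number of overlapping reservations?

Sort all start/end points and keep a running count:
Mon 09:30 start EV29 → 1
Mon 12:30 end EV29 → 0
Mon 17:00 start EV30 → 1
Mon 18:30 end EV30 → 0
Tue 00:30 start EV31 → 1
Tue 02:30 start EV32 → 2
Tue 04:00 end EV31 → 1
Tue 04:30 end EV32 → 0
Tue 16:30 start EV34 → 1
Tue 20:00 start EV35 → 2
Tue 22:30 end EV34 → 1
Wed 01:00 end EV35 → 0
Wed 04:30 start EV36 → 1
Wed 06:00 end EV36 → 0
Wed 06:00 start EV33 → 1
Wed 07:00 start EV37 → 2
Wed 10:00 end EV37 → 1
Wed 11:00 end EV33 → 0
Peak is 2, at Tue 02:30 (EV31, EV32).

2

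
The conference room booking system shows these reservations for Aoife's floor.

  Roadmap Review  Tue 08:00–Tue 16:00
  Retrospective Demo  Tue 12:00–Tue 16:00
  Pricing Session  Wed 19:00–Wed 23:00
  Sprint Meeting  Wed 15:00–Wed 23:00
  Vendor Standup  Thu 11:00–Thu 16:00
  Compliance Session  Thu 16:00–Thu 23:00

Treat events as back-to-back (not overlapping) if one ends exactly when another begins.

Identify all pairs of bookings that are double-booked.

Sorted by start: Roadmap Review, Retrospective Demo, Sprint Meeting, Pricing Session, Vendor Standup, Compliance Session.
Retrospective Demo starts before Roadmap Review ends → Roadmap Review and Retrospective Demo overlap.
Sprint Meeting starts after Roadmap Review ends, so nothing later overlaps Roadmap Review either.
Sprint Meeting starts after Retrospective Demo ends, so nothing later overlaps Retrospective Demo either.
Pricing Session starts before Sprint Meeting ends → Sprint Meeting and Pricing Session overlap.
Vendor Standup starts after Sprint Meeting ends, so nothing later overlaps Sprint Meeting either.
Vendor Standup starts after Pricing Session ends, so nothing later overlaps Pricing Session either.
Compliance Session starts exactly when Vendor Standup ends (back-to-back, no overlap).

Pricing Session & Sprint Meeting, Retrospective Demo & Roadmap Review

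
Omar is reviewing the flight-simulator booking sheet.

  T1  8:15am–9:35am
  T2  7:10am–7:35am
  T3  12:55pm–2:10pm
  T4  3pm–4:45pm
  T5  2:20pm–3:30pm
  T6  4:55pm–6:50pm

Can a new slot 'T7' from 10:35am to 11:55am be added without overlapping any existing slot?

Yes — the slot is free

T2: ends 7:35am at or before T7 starts 10:35am → clear.
T1: ends 9:35am at or before T7 starts 10:35am → clear.
T3: starts 12:55pm at or after T7 ends 11:55am → clear.
T5: starts 2:20pm at or after T7 ends 11:55am → clear.
T4: starts 3pm at or after T7 ends 11:55am → clear.
T6: starts 4:55pm at or after T7 ends 11:55am → clear.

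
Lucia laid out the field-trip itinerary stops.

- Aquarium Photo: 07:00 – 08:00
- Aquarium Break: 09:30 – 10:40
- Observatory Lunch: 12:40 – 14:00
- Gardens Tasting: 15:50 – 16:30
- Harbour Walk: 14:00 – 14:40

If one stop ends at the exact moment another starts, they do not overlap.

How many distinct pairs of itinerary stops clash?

Two intervals overlap when each starts before the other ends.
Sorted by start: Aquarium Photo, Aquarium Break, Observatory Lunch, Harbour Walk, Gardens Tasting.
Aquarium Break starts after Aquarium Photo ends, so Aquarium Photo has no further overlaps.
Observatory Lunch starts after Aquarium Break ends, so Aquarium Break has no further overlaps.
Harbour Walk starts exactly when Observatory Lunch ends (back-to-back, no overlap), so Observatory Lunch has no further overlaps.
Gardens Tasting starts after Harbour Walk ends.
No pair overlaps.

0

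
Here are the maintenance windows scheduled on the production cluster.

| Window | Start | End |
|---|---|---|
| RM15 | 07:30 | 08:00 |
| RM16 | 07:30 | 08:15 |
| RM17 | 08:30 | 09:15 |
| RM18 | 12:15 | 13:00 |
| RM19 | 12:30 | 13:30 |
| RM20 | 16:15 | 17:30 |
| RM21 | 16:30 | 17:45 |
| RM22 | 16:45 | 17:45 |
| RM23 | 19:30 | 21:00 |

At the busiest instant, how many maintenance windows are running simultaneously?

Sweep the timeline, counting +1 at each start and −1 at each end (ends before starts at a tie):
07:30 start RM15 → 1
07:30 start RM16 → 2
08:00 end RM15 → 1
08:15 end RM16 → 0
08:30 start RM17 → 1
09:15 end RM17 → 0
12:15 start RM18 → 1
12:30 start RM19 → 2
13:00 end RM18 → 1
13:30 end RM19 → 0
16:15 start RM20 → 1
16:30 start RM21 → 2
16:45 start RM22 → 3
17:30 end RM20 → 2
17:45 end RM21 → 1
17:45 end RM22 → 0
19:30 start RM23 → 1
21:00 end RM23 → 0
Peak is 3, at 16:45 (RM20, RM21, RM22).

3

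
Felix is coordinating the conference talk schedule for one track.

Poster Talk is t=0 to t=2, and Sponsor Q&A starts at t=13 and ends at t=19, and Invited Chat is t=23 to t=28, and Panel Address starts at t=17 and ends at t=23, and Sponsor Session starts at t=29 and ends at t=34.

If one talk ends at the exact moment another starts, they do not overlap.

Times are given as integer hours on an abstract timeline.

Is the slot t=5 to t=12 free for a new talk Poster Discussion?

Yes — the slot is free

Poster Talk: ends t=2 at or before Poster Discussion starts t=5 → clear.
Sponsor Q&A: starts t=13 at or after Poster Discussion ends t=12 → clear.
Panel Address: starts t=17 at or after Poster Discussion ends t=12 → clear.
Invited Chat: starts t=23 at or after Poster Discussion ends t=12 → clear.
Sponsor Session: starts t=29 at or after Poster Discussion ends t=12 → clear.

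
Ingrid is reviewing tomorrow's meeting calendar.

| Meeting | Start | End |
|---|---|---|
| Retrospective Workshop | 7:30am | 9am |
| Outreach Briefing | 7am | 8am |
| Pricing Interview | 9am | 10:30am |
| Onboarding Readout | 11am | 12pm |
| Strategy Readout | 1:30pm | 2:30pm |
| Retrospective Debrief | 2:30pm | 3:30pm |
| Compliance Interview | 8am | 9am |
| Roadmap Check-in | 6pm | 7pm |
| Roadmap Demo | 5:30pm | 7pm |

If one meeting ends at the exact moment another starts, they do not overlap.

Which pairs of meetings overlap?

Compliance Interview & Retrospective Workshop, Outreach Briefing & Retrospective Workshop, Roadmap Check-in & Roadmap Demo

Sorted by start: Outreach Briefing, Retrospective Workshop, Compliance Interview, Pricing Interview, Onboarding Readout, Strategy Readout, Retrospective Debrief, Roadmap Demo, Roadmap Check-in.
Retrospective Workshop starts before Outreach Briefing ends → Outreach Briefing and Retrospective Workshop overlap.
Compliance Interview starts exactly when Outreach Briefing ends (back-to-back, no overlap), so nothing later overlaps Outreach Briefing either.
Compliance Interview starts before Retrospective Workshop ends → Retrospective Workshop and Compliance Interview overlap.
Pricing Interview starts exactly when Retrospective Workshop ends (back-to-back, no overlap), so nothing later overlaps Retrospective Workshop either.
Pricing Interview starts exactly when Compliance Interview ends (back-to-back, no overlap), so nothing later overlaps Compliance Interview either.
Onboarding Readout starts after Pricing Interview ends, so nothing later overlaps Pricing Interview either.
Strategy Readout starts after Onboarding Readout ends, so nothing later overlaps Onboarding Readout either.
Retrospective Debrief starts exactly when Strategy Readout ends (back-to-back, no overlap), so nothing later overlaps Strategy Readout either.
Roadmap Demo starts after Retrospective Debrief ends, so nothing later overlaps Retrospective Debrief either.
Roadmap Check-in starts before Roadmap Demo ends → Roadmap Demo and Roadmap Check-in overlap.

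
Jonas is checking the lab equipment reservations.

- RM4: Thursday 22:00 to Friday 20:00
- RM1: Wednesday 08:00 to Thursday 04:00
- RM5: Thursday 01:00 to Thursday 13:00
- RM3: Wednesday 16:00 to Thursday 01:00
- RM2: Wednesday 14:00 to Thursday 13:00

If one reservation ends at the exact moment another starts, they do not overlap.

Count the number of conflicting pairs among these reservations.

Sorted by start: RM1, RM2, RM3, RM5, RM4.
RM2 starts before RM1 ends → RM1 and RM2 overlap.
RM3 starts before RM1 ends → RM1 and RM3 overlap.
RM5 starts before RM1 ends → RM1 and RM5 overlap.
RM4 starts after RM1 ends.
RM3 starts before RM2 ends → RM2 and RM3 overlap.
RM5 starts before RM2 ends → RM2 and RM5 overlap.
RM4 starts after RM2 ends.
RM5 starts exactly when RM3 ends (back-to-back, no overlap); RM3 is clear from here.
RM4 starts after RM5 ends.
Overlapping pairs: RM1 & RM2, RM1 & RM3, RM1 & RM5, RM2 & RM3, RM2 & RM5 — 5 in total.

5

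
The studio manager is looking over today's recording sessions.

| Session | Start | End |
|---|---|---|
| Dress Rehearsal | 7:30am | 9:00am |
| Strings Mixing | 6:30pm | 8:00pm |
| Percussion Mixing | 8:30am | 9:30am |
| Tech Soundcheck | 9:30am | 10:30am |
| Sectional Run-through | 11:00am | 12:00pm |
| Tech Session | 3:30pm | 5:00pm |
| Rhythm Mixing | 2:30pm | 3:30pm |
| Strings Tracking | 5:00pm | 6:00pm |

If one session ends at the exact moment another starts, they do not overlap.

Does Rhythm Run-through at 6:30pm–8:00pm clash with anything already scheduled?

Dress Rehearsal: ends 9:00am at or before Rhythm Run-through starts 6:30pm → clear.
Percussion Mixing: ends 9:30am at or before Rhythm Run-through starts 6:30pm → clear.
Tech Soundcheck: ends 10:30am at or before Rhythm Run-through starts 6:30pm → clear.
Sectional Run-through: ends 12:00pm at or before Rhythm Run-through starts 6:30pm → clear.
Rhythm Mixing: ends 3:30pm at or before Rhythm Run-through starts 6:30pm → clear.
Tech Session: ends 5:00pm at or before Rhythm Run-through starts 6:30pm → clear.
Strings Tracking: ends 6:00pm at or before Rhythm Run-through starts 6:30pm → clear.
Strings Mixing: starts 6:30pm before Rhythm Run-through ends 8:00pm, and ends 8:00pm after Rhythm Run-through starts 6:30pm → overlap.
Rhythm Run-through overlaps Strings Mixing.

Yes — it overlaps Strings Mixing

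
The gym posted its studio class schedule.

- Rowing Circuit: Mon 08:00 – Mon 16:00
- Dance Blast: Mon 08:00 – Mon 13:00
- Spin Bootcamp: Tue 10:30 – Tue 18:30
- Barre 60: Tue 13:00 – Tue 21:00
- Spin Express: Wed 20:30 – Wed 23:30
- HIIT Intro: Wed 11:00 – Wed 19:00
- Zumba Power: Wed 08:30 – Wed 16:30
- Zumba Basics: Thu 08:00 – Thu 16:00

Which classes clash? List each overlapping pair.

Barre 60 & Spin Bootcamp, Dance Blast & Rowing Circuit, HIIT Intro & Zumba Power

Sorted by start: Rowing Circuit, Dance Blast, Spin Bootcamp, Barre 60, Zumba Power, HIIT Intro, Spin Express, Zumba Basics.
Dance Blast starts before Rowing Circuit ends → Rowing Circuit and Dance Blast overlap.
Spin Bootcamp starts after Rowing Circuit ends, so Rowing Circuit has no further overlaps.
Spin Bootcamp starts after Dance Blast ends, so Dance Blast has no further overlaps.
Barre 60 starts before Spin Bootcamp ends → Spin Bootcamp and Barre 60 overlap.
Zumba Power starts after Spin Bootcamp ends, so Spin Bootcamp has no further overlaps.
Zumba Power starts after Barre 60 ends, so Barre 60 has no further overlaps.
HIIT Intro starts before Zumba Power ends → Zumba Power and HIIT Intro overlap.
Spin Express starts after Zumba Power ends, so Zumba Power has no further overlaps.
Spin Express starts after HIIT Intro ends, so HIIT Intro has no further overlaps.
Zumba Basics starts after Spin Express ends.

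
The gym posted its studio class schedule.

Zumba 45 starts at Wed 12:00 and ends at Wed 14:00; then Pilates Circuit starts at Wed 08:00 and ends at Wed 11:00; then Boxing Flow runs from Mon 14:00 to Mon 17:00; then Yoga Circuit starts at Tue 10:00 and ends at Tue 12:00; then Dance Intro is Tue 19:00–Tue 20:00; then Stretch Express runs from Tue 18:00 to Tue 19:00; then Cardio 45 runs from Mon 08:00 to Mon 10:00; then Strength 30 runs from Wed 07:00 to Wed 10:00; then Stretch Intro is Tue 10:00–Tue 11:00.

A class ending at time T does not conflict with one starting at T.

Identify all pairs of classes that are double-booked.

Sorted by start: Cardio 45, Boxing Flow, Stretch Intro, Yoga Circuit, Stretch Express, Dance Intro, Strength 30, Pilates Circuit, Zumba 45.
Boxing Flow starts after Cardio 45 ends; Cardio 45 is clear from here.
Stretch Intro starts after Boxing Flow ends; Boxing Flow is clear from here.
Yoga Circuit starts before Stretch Intro ends → Stretch Intro and Yoga Circuit overlap.
Stretch Express starts after Stretch Intro ends; Stretch Intro is clear from here.
Stretch Express starts after Yoga Circuit ends; Yoga Circuit is clear from here.
Dance Intro starts exactly when Stretch Express ends (back-to-back, no overlap); Stretch Express is clear from here.
Strength 30 starts after Dance Intro ends; Dance Intro is clear from here.
Pilates Circuit starts before Strength 30 ends → Strength 30 and Pilates Circuit overlap.
Zumba 45 starts after Strength 30 ends.
Zumba 45 starts after Pilates Circuit ends.

Pilates Circuit & Strength 30, Stretch Intro & Yoga Circuit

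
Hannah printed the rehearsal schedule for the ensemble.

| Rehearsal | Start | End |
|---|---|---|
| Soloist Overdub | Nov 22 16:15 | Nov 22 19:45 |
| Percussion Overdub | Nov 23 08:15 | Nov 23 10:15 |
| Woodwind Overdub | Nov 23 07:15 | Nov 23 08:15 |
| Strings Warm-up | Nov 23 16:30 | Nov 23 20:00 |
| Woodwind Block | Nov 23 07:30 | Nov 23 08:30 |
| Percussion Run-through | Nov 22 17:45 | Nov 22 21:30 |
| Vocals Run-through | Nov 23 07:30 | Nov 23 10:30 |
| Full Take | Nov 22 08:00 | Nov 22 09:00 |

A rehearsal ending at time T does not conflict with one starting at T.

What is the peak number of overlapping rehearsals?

Sweep the timeline, counting +1 at each start and −1 at each end (ends before starts at a tie):
Nov 22 08:00 start Full Take → 1
Nov 22 09:00 end Full Take → 0
Nov 22 16:15 start Soloist Overdub → 1
Nov 22 17:45 start Percussion Run-through → 2
Nov 22 19:45 end Soloist Overdub → 1
Nov 22 21:30 end Percussion Run-through → 0
Nov 23 07:15 start Woodwind Overdub → 1
Nov 23 07:30 start Vocals Run-through → 2
Nov 23 07:30 start Woodwind Block → 3
Nov 23 08:15 end Woodwind Overdub → 2
Nov 23 08:15 start Percussion Overdub → 3
Nov 23 08:30 end Woodwind Block → 2
Nov 23 10:15 end Percussion Overdub → 1
Nov 23 10:30 end Vocals Run-through → 0
Nov 23 16:30 start Strings Warm-up → 1
Nov 23 20:00 end Strings Warm-up → 0
Peak is 3, at Nov 23 07:30 (Vocals Run-through, Woodwind Block, Woodwind Overdub).

3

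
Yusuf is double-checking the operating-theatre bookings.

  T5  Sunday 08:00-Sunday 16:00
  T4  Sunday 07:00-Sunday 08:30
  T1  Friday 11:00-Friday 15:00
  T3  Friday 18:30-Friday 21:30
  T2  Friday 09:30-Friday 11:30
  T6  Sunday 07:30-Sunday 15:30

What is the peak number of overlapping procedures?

3

Walk through starts and ends in time order (an end at T is processed before a start at T):
Friday 09:30 start T2 → 1
Friday 11:00 start T1 → 2
Friday 11:30 end T2 → 1
Friday 15:00 end T1 → 0
Friday 18:30 start T3 → 1
Friday 21:30 end T3 → 0
Sunday 07:00 start T4 → 1
Sunday 07:30 start T6 → 2
Sunday 08:00 start T5 → 3
Sunday 08:30 end T4 → 2
Sunday 15:30 end T6 → 1
Sunday 16:00 end T5 → 0
Peak is 3, at Sunday 08:00 (T4, T5, T6).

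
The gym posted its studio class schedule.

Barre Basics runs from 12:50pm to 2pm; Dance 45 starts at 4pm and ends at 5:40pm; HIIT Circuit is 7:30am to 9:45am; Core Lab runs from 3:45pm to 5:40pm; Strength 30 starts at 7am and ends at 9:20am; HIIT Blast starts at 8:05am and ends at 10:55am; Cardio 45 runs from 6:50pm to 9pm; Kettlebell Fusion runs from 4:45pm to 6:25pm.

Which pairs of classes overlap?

Core Lab & Dance 45, Core Lab & Kettlebell Fusion, Dance 45 & Kettlebell Fusion, HIIT Blast & HIIT Circuit, HIIT Blast & Strength 30, HIIT Circuit & Strength 30

Two intervals overlap when each starts before the other ends.
Sorted by start: Strength 30, HIIT Circuit, HIIT Blast, Barre Basics, Core Lab, Dance 45, Kettlebell Fusion, Cardio 45.
HIIT Circuit starts before Strength 30 ends → Strength 30 and HIIT Circuit overlap.
HIIT Blast starts before Strength 30 ends → Strength 30 and HIIT Blast overlap.
Barre Basics starts after Strength 30 ends, so Strength 30 has no further overlaps.
HIIT Blast starts before HIIT Circuit ends → HIIT Circuit and HIIT Blast overlap.
Barre Basics starts after HIIT Circuit ends, so HIIT Circuit has no further overlaps.
Barre Basics starts after HIIT Blast ends, so HIIT Blast has no further overlaps.
Core Lab starts after Barre Basics ends, so Barre Basics has no further overlaps.
Dance 45 starts before Core Lab ends → Core Lab and Dance 45 overlap.
Kettlebell Fusion starts before Core Lab ends → Core Lab and Kettlebell Fusion overlap.
Cardio 45 starts after Core Lab ends.
Kettlebell Fusion starts before Dance 45 ends → Dance 45 and Kettlebell Fusion overlap.
Cardio 45 starts after Dance 45 ends.
Cardio 45 starts after Kettlebell Fusion ends.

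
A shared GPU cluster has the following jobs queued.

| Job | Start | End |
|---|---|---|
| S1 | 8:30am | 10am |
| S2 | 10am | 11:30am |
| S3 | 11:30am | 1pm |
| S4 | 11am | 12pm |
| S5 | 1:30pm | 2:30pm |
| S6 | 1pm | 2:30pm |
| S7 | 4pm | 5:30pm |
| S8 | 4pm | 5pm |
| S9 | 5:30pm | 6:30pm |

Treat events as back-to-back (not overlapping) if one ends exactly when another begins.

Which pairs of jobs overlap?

S2 & S4, S3 & S4, S5 & S6, S7 & S8

Sorted by start: S1, S2, S4, S3, S6, S5, S7, S8, S9.
S2 starts exactly when S1 ends (back-to-back, no overlap), so S1 has no further overlaps.
S4 starts before S2 ends → S2 and S4 overlap.
S3 starts exactly when S2 ends (back-to-back, no overlap), so S2 has no further overlaps.
S3 starts before S4 ends → S4 and S3 overlap.
S6 starts after S4 ends, so S4 has no further overlaps.
S6 starts exactly when S3 ends (back-to-back, no overlap), so S3 has no further overlaps.
S5 starts before S6 ends → S6 and S5 overlap.
S7 starts after S6 ends, so S6 has no further overlaps.
S7 starts after S5 ends, so S5 has no further overlaps.
S8 starts before S7 ends → S7 and S8 overlap.
S9 starts exactly when S7 ends (back-to-back, no overlap).
S9 starts after S8 ends.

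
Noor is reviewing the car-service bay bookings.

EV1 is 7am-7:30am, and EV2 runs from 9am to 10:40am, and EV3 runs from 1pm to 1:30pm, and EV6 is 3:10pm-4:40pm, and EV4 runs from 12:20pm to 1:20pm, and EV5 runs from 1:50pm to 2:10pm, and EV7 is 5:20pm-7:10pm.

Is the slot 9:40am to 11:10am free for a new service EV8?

EV1: ends 7:30am at or before EV8 starts 9:40am → clear.
EV2: starts 9am before EV8 ends 11:10am, and ends 10:40am after EV8 starts 9:40am → overlap.
EV4: starts 12:20pm at or after EV8 ends 11:10am → clear.
EV3: starts 1pm at or after EV8 ends 11:10am → clear.
EV5: starts 1:50pm at or after EV8 ends 11:10am → clear.
EV6: starts 3:10pm at or after EV8 ends 11:10am → clear.
EV7: starts 5:20pm at or after EV8 ends 11:10am → clear.
EV8 overlaps EV2.

No — it overlaps EV2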